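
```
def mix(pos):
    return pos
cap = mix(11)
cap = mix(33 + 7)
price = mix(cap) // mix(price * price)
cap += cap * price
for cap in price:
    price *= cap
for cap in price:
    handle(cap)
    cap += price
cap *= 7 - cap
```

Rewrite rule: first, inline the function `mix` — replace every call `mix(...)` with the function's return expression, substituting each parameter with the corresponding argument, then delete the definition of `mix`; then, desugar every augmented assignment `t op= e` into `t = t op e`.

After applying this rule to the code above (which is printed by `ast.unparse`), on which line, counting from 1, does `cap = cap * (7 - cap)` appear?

Transformed code:
cap = 11
cap = 33 + 7
price = cap // (price * price)
cap = cap + cap * price
for cap in price:
    price = price * cap
for cap in price:
    handle(cap)
    cap = cap + price
cap = cap * (7 - cap)

10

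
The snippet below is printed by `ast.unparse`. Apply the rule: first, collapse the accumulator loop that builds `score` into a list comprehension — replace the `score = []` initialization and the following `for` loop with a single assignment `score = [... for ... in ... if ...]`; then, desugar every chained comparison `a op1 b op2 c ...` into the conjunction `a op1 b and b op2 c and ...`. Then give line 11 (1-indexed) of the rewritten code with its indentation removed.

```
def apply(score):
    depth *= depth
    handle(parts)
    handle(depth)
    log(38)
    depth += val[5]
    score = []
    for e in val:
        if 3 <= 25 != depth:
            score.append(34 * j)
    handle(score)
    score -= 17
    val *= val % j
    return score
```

Transformed code:
def apply(score):
    depth *= depth
    handle(parts)
    handle(depth)
    log(38)
    depth += val[5]
    score = [34 * j for e in val if 3 <= 25 and 25 != depth]
    handle(score)
    score -= 17
    val *= val % j
    return score

return score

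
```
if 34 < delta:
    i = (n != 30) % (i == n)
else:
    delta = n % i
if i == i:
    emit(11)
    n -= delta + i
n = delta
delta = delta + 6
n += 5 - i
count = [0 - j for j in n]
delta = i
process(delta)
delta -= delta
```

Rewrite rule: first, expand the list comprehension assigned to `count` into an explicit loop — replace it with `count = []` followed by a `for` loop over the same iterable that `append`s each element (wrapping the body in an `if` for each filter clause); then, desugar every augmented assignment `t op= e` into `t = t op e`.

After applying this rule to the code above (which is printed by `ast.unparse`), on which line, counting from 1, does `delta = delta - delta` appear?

16

Transformed code:
if 34 < delta:
    i = (n != 30) % (i == n)
else:
    delta = n % i
if i == i:
    emit(11)
    n = n - (delta + i)
n = delta
delta = delta + 6
n = n + (5 - i)
count = []
for j in n:
    count.append(0 - j)
delta = i
process(delta)
delta = delta - delta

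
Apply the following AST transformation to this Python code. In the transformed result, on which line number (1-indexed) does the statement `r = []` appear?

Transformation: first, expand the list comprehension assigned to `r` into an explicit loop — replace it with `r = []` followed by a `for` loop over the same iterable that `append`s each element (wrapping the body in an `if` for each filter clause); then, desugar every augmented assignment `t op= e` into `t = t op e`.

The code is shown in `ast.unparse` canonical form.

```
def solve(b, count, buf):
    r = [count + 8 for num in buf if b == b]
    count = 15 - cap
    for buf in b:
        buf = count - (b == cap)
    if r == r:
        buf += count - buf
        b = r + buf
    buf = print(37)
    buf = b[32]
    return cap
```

2

Transformed code:
def solve(b, count, buf):
    r = []
    for num in buf:
        if b == b:
            r.append(count + 8)
    count = 15 - cap
    for buf in b:
        buf = count - (b == cap)
    if r == r:
        buf = buf + (count - buf)
        b = r + buf
    buf = print(37)
    buf = b[32]
    return cap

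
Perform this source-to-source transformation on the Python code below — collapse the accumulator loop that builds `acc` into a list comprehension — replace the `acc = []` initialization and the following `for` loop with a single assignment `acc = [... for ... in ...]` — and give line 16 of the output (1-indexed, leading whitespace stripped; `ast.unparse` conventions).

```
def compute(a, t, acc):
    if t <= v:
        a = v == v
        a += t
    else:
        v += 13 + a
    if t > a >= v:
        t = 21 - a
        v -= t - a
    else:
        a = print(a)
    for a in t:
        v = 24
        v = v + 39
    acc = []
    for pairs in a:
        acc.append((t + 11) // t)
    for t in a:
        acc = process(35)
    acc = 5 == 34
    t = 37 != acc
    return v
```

for t in a:

Transformed code:
def compute(a, t, acc):
    if t <= v:
        a = v == v
        a += t
    else:
        v += 13 + a
    if t > a >= v:
        t = 21 - a
        v -= t - a
    else:
        a = print(a)
    for a in t:
        v = 24
        v = v + 39
    acc = [(t + 11) // t for pairs in a]
    for t in a:
        acc = process(35)
    acc = 5 == 34
    t = 37 != acc
    return v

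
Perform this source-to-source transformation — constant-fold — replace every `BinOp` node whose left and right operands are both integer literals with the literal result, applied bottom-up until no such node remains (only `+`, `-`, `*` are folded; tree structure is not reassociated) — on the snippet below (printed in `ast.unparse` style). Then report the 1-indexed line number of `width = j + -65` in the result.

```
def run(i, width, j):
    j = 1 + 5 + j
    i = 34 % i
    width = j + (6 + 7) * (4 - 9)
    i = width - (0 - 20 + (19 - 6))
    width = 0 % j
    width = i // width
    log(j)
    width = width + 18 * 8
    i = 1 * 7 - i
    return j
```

Transformed code:
def run(i, width, j):
    j = 6 + j
    i = 34 % i
    width = j + -65
    i = width - -7
    width = 0 % j
    width = i // width
    log(j)
    width = width + 144
    i = 7 - i
    return j

4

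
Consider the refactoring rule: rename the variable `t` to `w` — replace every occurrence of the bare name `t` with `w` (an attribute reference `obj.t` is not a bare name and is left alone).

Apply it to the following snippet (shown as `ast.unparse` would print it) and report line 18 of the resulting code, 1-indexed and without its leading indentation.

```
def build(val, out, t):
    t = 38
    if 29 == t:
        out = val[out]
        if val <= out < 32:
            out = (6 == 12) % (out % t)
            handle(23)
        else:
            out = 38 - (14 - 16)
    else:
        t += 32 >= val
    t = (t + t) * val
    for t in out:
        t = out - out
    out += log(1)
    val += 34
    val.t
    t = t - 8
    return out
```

w = w - 8

Transformed code:
def build(val, out, w):
    w = 38
    if 29 == w:
        out = val[out]
        if val <= out < 32:
            out = (6 == 12) % (out % w)
            handle(23)
        else:
            out = 38 - (14 - 16)
    else:
        w += 32 >= val
    w = (w + w) * val
    for w in out:
        w = out - out
    out += log(1)
    val += 34
    val.t
    w = w - 8
    return out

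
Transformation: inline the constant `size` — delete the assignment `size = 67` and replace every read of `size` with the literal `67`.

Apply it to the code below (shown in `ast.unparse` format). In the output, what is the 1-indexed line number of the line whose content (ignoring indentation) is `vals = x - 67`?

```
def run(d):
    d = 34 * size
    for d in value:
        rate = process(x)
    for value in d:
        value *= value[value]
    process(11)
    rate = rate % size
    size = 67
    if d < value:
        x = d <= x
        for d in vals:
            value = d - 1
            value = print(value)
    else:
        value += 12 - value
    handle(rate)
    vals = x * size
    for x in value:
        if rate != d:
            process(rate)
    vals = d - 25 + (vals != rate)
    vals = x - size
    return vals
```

22

Transformed code:
def run(d):
    d = 34 * 67
    for d in value:
        rate = process(x)
    for value in d:
        value *= value[value]
    process(11)
    rate = rate % 67
    if d < value:
        x = d <= x
        for d in vals:
            value = d - 1
            value = print(value)
    else:
        value += 12 - value
    handle(rate)
    vals = x * 67
    for x in value:
        if rate != d:
            process(rate)
    vals = d - 25 + (vals != rate)
    vals = x - 67
    return vals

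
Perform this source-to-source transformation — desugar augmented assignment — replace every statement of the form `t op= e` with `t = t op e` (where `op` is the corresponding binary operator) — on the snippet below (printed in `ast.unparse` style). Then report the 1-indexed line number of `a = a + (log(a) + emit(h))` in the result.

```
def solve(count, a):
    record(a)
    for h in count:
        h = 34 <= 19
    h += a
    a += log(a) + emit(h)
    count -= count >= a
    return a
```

6

Transformed code:
def solve(count, a):
    record(a)
    for h in count:
        h = 34 <= 19
    h = h + a
    a = a + (log(a) + emit(h))
    count = count - (count >= a)
    return a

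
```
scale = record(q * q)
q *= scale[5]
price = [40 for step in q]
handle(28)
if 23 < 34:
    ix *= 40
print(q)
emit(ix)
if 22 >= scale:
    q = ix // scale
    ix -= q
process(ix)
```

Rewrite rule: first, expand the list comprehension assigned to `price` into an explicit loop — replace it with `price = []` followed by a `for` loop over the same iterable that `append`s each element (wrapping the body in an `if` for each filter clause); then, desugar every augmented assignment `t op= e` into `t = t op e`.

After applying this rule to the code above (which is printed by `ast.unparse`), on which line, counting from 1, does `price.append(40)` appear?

Transformed code:
scale = record(q * q)
q = q * scale[5]
price = []
for step in q:
    price.append(40)
handle(28)
if 23 < 34:
    ix = ix * 40
print(q)
emit(ix)
if 22 >= scale:
    q = ix // scale
    ix = ix - q
process(ix)

5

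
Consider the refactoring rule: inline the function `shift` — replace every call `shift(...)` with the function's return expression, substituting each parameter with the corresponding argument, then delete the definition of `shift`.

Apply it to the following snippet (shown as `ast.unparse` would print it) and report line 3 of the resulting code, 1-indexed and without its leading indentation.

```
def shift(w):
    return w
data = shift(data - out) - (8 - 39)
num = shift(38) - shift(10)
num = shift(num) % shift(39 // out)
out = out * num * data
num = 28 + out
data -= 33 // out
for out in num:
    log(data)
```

Transformed code:
data = data - out - (8 - 39)
num = 38 - 10
num = num % (39 // out)
out = out * num * data
num = 28 + out
data -= 33 // out
for out in num:
    log(data)

num = num % (39 // out)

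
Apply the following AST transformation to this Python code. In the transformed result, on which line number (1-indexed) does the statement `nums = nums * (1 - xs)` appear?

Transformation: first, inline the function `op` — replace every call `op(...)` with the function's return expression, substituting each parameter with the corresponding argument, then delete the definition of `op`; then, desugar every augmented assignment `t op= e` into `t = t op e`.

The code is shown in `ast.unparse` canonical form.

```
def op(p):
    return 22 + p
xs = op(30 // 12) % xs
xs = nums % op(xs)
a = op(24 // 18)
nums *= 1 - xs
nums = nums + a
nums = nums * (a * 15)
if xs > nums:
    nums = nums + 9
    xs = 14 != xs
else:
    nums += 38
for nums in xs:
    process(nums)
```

4

Transformed code:
xs = (22 + 30 // 12) % xs
xs = nums % (22 + xs)
a = 22 + 24 // 18
nums = nums * (1 - xs)
nums = nums + a
nums = nums * (a * 15)
if xs > nums:
    nums = nums + 9
    xs = 14 != xs
else:
    nums = nums + 38
for nums in xs:
    process(nums)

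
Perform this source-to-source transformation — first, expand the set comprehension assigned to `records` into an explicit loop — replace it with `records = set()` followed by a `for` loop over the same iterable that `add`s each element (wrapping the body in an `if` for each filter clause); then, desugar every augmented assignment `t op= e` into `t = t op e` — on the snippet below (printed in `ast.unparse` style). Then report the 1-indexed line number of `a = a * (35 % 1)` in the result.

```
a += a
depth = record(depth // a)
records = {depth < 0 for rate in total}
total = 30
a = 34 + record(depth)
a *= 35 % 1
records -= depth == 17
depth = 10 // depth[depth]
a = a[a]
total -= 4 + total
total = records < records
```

Transformed code:
a = a + a
depth = record(depth // a)
records = set()
for rate in total:
    records.add(depth < 0)
total = 30
a = 34 + record(depth)
a = a * (35 % 1)
records = records - (depth == 17)
depth = 10 // depth[depth]
a = a[a]
total = total - (4 + total)
total = records < records

8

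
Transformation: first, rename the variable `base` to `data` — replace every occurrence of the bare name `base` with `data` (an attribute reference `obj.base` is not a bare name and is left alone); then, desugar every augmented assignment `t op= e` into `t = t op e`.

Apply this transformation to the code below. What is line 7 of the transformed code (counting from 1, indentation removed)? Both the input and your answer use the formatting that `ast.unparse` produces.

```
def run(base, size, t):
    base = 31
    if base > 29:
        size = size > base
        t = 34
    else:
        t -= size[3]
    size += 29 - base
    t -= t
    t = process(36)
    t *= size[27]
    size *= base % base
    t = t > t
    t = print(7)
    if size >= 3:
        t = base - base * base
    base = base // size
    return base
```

t = t - size[3]

Transformed code:
def run(data, size, t):
    data = 31
    if data > 29:
        size = size > data
        t = 34
    else:
        t = t - size[3]
    size = size + (29 - data)
    t = t - t
    t = process(36)
    t = t * size[27]
    size = size * (data % data)
    t = t > t
    t = print(7)
    if size >= 3:
        t = data - data * data
    data = data // size
    return data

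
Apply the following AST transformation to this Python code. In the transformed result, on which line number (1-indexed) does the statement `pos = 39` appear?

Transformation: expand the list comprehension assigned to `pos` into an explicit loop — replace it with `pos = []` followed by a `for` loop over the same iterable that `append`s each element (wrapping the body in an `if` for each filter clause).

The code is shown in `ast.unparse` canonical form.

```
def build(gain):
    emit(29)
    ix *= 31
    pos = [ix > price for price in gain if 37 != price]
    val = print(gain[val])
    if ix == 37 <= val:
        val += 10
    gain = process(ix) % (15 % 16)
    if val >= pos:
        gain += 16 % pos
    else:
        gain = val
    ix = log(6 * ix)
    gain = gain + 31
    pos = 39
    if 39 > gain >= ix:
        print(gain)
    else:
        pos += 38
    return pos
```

Transformed code:
def build(gain):
    emit(29)
    ix *= 31
    pos = []
    for price in gain:
        if 37 != price:
            pos.append(ix > price)
    val = print(gain[val])
    if ix == 37 <= val:
        val += 10
    gain = process(ix) % (15 % 16)
    if val >= pos:
        gain += 16 % pos
    else:
        gain = val
    ix = log(6 * ix)
    gain = gain + 31
    pos = 39
    if 39 > gain >= ix:
        print(gain)
    else:
        pos += 38
    return pos

18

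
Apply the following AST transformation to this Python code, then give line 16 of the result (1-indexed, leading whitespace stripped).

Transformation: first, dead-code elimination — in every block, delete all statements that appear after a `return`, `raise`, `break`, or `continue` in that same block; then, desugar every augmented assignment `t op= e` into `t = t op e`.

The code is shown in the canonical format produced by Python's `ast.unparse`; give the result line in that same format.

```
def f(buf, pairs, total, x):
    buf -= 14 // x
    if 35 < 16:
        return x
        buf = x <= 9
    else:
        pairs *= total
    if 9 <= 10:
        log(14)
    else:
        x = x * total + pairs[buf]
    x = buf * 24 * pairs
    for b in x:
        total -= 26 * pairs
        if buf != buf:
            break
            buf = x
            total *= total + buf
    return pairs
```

Transformed code:
def f(buf, pairs, total, x):
    buf = buf - 14 // x
    if 35 < 16:
        return x
    else:
        pairs = pairs * total
    if 9 <= 10:
        log(14)
    else:
        x = x * total + pairs[buf]
    x = buf * 24 * pairs
    for b in x:
        total = total - 26 * pairs
        if buf != buf:
            break
    return pairs

return pairs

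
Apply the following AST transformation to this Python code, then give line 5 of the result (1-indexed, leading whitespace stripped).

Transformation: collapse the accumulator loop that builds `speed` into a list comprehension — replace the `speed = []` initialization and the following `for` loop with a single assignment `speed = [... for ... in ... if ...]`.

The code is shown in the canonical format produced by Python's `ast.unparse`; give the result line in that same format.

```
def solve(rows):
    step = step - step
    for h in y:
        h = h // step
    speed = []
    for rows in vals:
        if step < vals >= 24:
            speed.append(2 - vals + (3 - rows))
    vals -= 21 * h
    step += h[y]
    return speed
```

speed = [2 - vals + (3 - rows) for rows in vals if step < vals >= 24]

Transformed code:
def solve(rows):
    step = step - step
    for h in y:
        h = h // step
    speed = [2 - vals + (3 - rows) for rows in vals if step < vals >= 24]
    vals -= 21 * h
    step += h[y]
    return speed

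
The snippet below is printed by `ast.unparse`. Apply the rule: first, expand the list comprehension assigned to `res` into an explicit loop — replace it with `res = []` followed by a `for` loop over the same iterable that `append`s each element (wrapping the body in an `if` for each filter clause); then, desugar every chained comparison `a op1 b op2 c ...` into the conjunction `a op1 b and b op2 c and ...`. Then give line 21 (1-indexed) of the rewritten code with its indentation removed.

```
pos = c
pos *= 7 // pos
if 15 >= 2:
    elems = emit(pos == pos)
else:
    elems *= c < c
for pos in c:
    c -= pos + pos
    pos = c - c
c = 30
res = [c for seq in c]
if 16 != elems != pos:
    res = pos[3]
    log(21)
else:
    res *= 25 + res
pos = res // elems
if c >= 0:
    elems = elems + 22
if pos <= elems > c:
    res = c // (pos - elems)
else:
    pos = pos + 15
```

elems = elems + 22

Transformed code:
pos = c
pos *= 7 // pos
if 15 >= 2:
    elems = emit(pos == pos)
else:
    elems *= c < c
for pos in c:
    c -= pos + pos
    pos = c - c
c = 30
res = []
for seq in c:
    res.append(c)
if 16 != elems and elems != pos:
    res = pos[3]
    log(21)
else:
    res *= 25 + res
pos = res // elems
if c >= 0:
    elems = elems + 22
if pos <= elems and elems > c:
    res = c // (pos - elems)
else:
    pos = pos + 15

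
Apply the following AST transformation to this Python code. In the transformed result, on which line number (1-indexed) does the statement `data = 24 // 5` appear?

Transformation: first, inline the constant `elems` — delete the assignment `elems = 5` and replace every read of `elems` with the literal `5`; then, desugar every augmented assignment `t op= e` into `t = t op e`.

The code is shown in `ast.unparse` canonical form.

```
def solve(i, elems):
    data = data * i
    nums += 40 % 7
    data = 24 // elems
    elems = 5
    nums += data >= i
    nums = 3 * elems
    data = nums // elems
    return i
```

Transformed code:
def solve(i, elems):
    data = data * i
    nums = nums + 40 % 7
    data = 24 // 5
    nums = nums + (data >= i)
    nums = 3 * 5
    data = nums // 5
    return i

4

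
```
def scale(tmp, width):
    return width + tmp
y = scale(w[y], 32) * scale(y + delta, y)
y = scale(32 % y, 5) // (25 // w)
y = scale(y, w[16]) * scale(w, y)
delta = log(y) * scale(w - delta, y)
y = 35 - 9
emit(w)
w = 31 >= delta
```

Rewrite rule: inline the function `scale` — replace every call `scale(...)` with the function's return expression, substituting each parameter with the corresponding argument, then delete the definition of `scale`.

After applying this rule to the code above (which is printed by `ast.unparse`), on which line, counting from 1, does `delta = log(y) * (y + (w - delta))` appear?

4

Transformed code:
y = (32 + w[y]) * (y + (y + delta))
y = (5 + 32 % y) // (25 // w)
y = (w[16] + y) * (y + w)
delta = log(y) * (y + (w - delta))
y = 35 - 9
emit(w)
w = 31 >= delta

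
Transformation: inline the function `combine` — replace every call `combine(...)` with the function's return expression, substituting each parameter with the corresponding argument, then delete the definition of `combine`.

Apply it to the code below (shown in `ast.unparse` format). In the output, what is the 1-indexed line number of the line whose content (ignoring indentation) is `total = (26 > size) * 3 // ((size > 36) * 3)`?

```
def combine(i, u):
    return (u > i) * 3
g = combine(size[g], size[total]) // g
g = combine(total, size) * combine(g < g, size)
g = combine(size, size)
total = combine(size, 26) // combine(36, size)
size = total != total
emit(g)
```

Transformed code:
g = (size[total] > size[g]) * 3 // g
g = (size > total) * 3 * ((size > (g < g)) * 3)
g = (size > size) * 3
total = (26 > size) * 3 // ((size > 36) * 3)
size = total != total
emit(g)

4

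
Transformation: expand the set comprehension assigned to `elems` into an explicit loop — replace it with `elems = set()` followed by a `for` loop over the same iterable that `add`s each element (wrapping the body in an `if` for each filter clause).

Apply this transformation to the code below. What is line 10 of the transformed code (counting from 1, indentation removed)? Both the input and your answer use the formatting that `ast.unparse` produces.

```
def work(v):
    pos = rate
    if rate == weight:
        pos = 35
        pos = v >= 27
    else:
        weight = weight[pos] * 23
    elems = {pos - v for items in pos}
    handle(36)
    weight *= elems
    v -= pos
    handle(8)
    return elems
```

elems.add(pos - v)

Transformed code:
def work(v):
    pos = rate
    if rate == weight:
        pos = 35
        pos = v >= 27
    else:
        weight = weight[pos] * 23
    elems = set()
    for items in pos:
        elems.add(pos - v)
    handle(36)
    weight *= elems
    v -= pos
    handle(8)
    return elems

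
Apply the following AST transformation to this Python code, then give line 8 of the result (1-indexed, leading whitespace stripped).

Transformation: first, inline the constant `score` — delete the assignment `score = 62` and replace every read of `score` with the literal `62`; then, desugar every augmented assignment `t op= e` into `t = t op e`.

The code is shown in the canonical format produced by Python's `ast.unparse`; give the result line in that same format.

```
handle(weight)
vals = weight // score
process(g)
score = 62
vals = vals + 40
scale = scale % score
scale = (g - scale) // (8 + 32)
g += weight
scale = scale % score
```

Transformed code:
handle(weight)
vals = weight // 62
process(g)
vals = vals + 40
scale = scale % 62
scale = (g - scale) // (8 + 32)
g = g + weight
scale = scale % 62

scale = scale % 62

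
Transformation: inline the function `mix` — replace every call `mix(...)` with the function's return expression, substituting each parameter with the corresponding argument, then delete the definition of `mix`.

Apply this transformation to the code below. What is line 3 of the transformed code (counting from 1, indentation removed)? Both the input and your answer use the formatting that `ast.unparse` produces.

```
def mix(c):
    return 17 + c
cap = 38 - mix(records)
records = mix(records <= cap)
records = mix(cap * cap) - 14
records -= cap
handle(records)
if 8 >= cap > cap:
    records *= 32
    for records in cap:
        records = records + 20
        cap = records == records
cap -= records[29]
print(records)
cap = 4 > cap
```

Transformed code:
cap = 38 - (17 + records)
records = 17 + (records <= cap)
records = 17 + cap * cap - 14
records -= cap
handle(records)
if 8 >= cap > cap:
    records *= 32
    for records in cap:
        records = records + 20
        cap = records == records
cap -= records[29]
print(records)
cap = 4 > cap

records = 17 + cap * cap - 14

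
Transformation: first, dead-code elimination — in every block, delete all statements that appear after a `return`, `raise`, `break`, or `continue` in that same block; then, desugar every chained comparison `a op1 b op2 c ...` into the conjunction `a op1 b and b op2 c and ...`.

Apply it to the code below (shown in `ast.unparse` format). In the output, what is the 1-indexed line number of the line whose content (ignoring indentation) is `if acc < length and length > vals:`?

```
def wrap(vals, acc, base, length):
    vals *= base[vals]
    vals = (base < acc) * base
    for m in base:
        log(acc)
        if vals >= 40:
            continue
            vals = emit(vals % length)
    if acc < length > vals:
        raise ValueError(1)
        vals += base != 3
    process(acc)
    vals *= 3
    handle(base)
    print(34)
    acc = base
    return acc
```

Transformed code:
def wrap(vals, acc, base, length):
    vals *= base[vals]
    vals = (base < acc) * base
    for m in base:
        log(acc)
        if vals >= 40:
            continue
    if acc < length and length > vals:
        raise ValueError(1)
    process(acc)
    vals *= 3
    handle(base)
    print(34)
    acc = base
    return acc

8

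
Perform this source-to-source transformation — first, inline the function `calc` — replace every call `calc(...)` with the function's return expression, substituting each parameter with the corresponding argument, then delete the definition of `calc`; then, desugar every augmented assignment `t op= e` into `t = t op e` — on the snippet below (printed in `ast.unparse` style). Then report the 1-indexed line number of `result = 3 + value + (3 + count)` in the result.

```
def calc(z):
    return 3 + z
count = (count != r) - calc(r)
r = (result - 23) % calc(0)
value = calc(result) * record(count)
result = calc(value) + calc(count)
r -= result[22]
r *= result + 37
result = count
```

Transformed code:
count = (count != r) - (3 + r)
r = (result - 23) % (3 + 0)
value = (3 + result) * record(count)
result = 3 + value + (3 + count)
r = r - result[22]
r = r * (result + 37)
result = count

4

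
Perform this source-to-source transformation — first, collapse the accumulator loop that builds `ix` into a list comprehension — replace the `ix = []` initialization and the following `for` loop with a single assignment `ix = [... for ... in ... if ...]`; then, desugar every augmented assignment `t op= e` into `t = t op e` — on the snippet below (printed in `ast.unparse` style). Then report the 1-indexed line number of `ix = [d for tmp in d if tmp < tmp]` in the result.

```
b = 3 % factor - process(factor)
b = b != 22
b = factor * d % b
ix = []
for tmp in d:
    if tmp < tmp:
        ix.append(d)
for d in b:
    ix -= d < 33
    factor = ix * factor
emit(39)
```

4

Transformed code:
b = 3 % factor - process(factor)
b = b != 22
b = factor * d % b
ix = [d for tmp in d if tmp < tmp]
for d in b:
    ix = ix - (d < 33)
    factor = ix * factor
emit(39)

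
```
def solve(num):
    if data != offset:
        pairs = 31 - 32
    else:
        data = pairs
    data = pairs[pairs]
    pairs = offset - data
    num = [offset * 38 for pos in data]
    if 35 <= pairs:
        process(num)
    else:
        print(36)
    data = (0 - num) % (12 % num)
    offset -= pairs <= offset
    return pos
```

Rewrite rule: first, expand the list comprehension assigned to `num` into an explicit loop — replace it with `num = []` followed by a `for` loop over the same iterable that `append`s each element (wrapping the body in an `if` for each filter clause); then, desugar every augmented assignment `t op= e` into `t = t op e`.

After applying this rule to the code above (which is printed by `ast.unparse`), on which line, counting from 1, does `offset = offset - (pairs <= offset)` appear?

Transformed code:
def solve(num):
    if data != offset:
        pairs = 31 - 32
    else:
        data = pairs
    data = pairs[pairs]
    pairs = offset - data
    num = []
    for pos in data:
        num.append(offset * 38)
    if 35 <= pairs:
        process(num)
    else:
        print(36)
    data = (0 - num) % (12 % num)
    offset = offset - (pairs <= offset)
    return pos

16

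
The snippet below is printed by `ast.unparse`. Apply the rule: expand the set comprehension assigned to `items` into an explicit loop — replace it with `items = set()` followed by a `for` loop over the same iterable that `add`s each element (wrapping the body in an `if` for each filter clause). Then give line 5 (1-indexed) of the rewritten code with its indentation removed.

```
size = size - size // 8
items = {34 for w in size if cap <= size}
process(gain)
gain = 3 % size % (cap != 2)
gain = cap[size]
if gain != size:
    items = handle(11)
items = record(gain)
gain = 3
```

Transformed code:
size = size - size // 8
items = set()
for w in size:
    if cap <= size:
        items.add(34)
process(gain)
gain = 3 % size % (cap != 2)
gain = cap[size]
if gain != size:
    items = handle(11)
items = record(gain)
gain = 3

items.add(34)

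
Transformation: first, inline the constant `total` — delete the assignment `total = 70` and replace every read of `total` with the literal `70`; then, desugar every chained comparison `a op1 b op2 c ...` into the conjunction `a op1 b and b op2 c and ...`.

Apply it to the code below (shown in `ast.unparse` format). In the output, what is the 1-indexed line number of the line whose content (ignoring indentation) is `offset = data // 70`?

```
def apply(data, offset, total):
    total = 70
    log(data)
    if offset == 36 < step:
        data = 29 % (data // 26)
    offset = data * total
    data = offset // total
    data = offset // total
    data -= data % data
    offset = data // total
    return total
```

Transformed code:
def apply(data, offset, total):
    log(data)
    if offset == 36 and 36 < step:
        data = 29 % (data // 26)
    offset = data * 70
    data = offset // 70
    data = offset // 70
    data -= data % data
    offset = data // 70
    return 70

9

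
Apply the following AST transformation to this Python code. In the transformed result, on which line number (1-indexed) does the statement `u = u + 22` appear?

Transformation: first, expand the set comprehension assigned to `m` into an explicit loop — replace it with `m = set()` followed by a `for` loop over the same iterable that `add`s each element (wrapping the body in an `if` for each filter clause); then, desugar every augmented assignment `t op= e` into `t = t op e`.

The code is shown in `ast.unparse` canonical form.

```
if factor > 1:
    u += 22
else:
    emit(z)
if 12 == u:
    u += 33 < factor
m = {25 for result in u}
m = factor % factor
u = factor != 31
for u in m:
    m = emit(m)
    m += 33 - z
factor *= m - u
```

Transformed code:
if factor > 1:
    u = u + 22
else:
    emit(z)
if 12 == u:
    u = u + (33 < factor)
m = set()
for result in u:
    m.add(25)
m = factor % factor
u = factor != 31
for u in m:
    m = emit(m)
    m = m + (33 - z)
factor = factor * (m - u)

2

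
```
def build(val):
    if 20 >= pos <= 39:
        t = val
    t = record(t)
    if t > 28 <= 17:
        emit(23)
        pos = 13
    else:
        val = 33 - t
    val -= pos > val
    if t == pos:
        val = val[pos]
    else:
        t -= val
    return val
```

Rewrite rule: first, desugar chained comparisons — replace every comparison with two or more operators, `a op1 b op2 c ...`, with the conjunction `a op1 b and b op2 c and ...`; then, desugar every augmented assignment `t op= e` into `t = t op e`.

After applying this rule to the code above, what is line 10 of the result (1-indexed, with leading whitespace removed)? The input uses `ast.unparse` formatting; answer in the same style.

Transformed code:
def build(val):
    if 20 >= pos and pos <= 39:
        t = val
    t = record(t)
    if t > 28 and 28 <= 17:
        emit(23)
        pos = 13
    else:
        val = 33 - t
    val = val - (pos > val)
    if t == pos:
        val = val[pos]
    else:
        t = t - val
    return val

val = val - (pos > val)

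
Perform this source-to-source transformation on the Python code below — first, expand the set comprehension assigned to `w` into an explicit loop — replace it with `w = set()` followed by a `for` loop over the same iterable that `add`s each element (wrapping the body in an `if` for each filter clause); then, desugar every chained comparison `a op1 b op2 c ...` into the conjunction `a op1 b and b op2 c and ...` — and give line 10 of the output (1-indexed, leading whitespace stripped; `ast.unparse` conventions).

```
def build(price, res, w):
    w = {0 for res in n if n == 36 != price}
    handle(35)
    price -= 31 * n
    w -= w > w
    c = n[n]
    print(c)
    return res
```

print(c)

Transformed code:
def build(price, res, w):
    w = set()
    for res in n:
        if n == 36 and 36 != price:
            w.add(0)
    handle(35)
    price -= 31 * n
    w -= w > w
    c = n[n]
    print(c)
    return res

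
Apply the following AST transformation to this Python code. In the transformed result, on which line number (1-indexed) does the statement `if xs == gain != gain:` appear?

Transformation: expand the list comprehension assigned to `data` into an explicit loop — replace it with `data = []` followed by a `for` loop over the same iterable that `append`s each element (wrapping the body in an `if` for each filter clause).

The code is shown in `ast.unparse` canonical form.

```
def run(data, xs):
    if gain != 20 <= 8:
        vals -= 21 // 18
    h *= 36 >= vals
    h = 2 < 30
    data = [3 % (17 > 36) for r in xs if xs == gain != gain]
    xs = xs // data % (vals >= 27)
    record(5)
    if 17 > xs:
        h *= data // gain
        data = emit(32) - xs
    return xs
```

Transformed code:
def run(data, xs):
    if gain != 20 <= 8:
        vals -= 21 // 18
    h *= 36 >= vals
    h = 2 < 30
    data = []
    for r in xs:
        if xs == gain != gain:
            data.append(3 % (17 > 36))
    xs = xs // data % (vals >= 27)
    record(5)
    if 17 > xs:
        h *= data // gain
        data = emit(32) - xs
    return xs

8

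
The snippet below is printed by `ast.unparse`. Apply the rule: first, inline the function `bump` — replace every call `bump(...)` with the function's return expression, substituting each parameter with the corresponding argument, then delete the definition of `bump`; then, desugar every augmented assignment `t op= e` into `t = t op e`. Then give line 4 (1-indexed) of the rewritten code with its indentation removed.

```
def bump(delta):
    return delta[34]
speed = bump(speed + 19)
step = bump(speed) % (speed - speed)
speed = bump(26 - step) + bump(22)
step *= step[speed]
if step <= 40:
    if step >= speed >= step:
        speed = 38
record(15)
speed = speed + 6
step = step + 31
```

Transformed code:
speed = (speed + 19)[34]
step = speed[34] % (speed - speed)
speed = (26 - step)[34] + 22[34]
step = step * step[speed]
if step <= 40:
    if step >= speed >= step:
        speed = 38
record(15)
speed = speed + 6
step = step + 31

step = step * step[speed]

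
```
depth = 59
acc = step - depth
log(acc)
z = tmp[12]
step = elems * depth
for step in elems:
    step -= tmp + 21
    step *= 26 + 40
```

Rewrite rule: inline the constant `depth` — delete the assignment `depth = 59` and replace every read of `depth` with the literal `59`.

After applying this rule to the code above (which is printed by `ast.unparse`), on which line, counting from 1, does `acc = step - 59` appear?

1

Transformed code:
acc = step - 59
log(acc)
z = tmp[12]
step = elems * 59
for step in elems:
    step -= tmp + 21
    step *= 26 + 40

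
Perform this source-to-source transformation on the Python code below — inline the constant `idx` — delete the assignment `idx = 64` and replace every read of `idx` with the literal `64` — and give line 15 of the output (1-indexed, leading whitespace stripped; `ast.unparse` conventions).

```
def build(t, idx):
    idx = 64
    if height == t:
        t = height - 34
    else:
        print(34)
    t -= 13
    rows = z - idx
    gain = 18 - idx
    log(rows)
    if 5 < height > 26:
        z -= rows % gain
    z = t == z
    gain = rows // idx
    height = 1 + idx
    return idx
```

return 64

Transformed code:
def build(t, idx):
    if height == t:
        t = height - 34
    else:
        print(34)
    t -= 13
    rows = z - 64
    gain = 18 - 64
    log(rows)
    if 5 < height > 26:
        z -= rows % gain
    z = t == z
    gain = rows // 64
    height = 1 + 64
    return 64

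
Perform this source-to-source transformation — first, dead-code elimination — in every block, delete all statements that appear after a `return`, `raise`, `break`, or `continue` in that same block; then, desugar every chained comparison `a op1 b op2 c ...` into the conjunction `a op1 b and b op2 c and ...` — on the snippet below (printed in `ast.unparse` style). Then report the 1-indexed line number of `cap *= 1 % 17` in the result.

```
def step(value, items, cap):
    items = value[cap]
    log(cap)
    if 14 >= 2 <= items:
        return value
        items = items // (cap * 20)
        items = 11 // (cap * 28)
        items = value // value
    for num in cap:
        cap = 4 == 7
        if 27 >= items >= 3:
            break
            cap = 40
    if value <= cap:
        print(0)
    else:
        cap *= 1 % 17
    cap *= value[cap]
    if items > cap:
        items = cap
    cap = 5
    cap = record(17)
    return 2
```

Transformed code:
def step(value, items, cap):
    items = value[cap]
    log(cap)
    if 14 >= 2 and 2 <= items:
        return value
    for num in cap:
        cap = 4 == 7
        if 27 >= items and items >= 3:
            break
    if value <= cap:
        print(0)
    else:
        cap *= 1 % 17
    cap *= value[cap]
    if items > cap:
        items = cap
    cap = 5
    cap = record(17)
    return 2

13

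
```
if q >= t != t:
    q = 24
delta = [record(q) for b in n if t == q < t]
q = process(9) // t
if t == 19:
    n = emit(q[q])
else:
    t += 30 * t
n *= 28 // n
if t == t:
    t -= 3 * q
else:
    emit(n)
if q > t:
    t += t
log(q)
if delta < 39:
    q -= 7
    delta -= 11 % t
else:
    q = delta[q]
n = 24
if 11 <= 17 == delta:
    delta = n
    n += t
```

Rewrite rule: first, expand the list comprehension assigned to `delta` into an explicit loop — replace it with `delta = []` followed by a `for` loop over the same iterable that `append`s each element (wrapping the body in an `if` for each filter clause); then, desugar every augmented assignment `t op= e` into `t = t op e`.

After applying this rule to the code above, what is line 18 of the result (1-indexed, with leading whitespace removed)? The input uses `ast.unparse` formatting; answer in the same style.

Transformed code:
if q >= t != t:
    q = 24
delta = []
for b in n:
    if t == q < t:
        delta.append(record(q))
q = process(9) // t
if t == 19:
    n = emit(q[q])
else:
    t = t + 30 * t
n = n * (28 // n)
if t == t:
    t = t - 3 * q
else:
    emit(n)
if q > t:
    t = t + t
log(q)
if delta < 39:
    q = q - 7
    delta = delta - 11 % t
else:
    q = delta[q]
n = 24
if 11 <= 17 == delta:
    delta = n
    n = n + t

t = t + t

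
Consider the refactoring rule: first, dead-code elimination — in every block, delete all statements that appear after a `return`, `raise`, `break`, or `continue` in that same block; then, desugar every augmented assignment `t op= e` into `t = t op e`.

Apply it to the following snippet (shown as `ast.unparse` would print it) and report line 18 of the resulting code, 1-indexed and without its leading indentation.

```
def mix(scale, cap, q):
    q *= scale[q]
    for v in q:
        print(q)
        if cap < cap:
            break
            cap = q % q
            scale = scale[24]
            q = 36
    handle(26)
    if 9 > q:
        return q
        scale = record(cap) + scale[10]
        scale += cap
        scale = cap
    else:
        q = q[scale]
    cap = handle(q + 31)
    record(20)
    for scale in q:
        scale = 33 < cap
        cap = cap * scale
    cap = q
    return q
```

return q

Transformed code:
def mix(scale, cap, q):
    q = q * scale[q]
    for v in q:
        print(q)
        if cap < cap:
            break
    handle(26)
    if 9 > q:
        return q
    else:
        q = q[scale]
    cap = handle(q + 31)
    record(20)
    for scale in q:
        scale = 33 < cap
        cap = cap * scale
    cap = q
    return q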